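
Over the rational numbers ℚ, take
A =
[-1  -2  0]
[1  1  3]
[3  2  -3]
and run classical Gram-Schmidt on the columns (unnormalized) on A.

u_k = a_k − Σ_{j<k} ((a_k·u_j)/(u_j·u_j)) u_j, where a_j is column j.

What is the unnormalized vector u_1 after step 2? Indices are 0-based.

u_1 = (-13/11, 2/11, -5/11)

Step 1: u_0 = a_0 = (-1, 1, 3).
Step 2: u_1 = a_1 − (9/11)·u_0 = (-13/11, 2/11, -5/11).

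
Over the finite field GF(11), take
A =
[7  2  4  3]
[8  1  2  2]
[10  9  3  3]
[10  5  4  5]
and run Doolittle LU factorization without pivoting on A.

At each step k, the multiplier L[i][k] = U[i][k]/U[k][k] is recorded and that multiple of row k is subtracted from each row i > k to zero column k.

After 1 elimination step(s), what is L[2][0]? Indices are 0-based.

Step 1: pivot at (0,0) is 7.
  row1 ← row1 − (9)·row0  ⇒  L[1][0]=9, U row1=(0, 5, 10, 8)
  row2 ← row2 − (3)·row0  ⇒  L[2][0]=3, U row2=(0, 3, 2, 5)
  row3 ← row3 − (3)·row0  ⇒  L[3][0]=3, U row3=(0, 10, 3, 7)

L[2][0] = 3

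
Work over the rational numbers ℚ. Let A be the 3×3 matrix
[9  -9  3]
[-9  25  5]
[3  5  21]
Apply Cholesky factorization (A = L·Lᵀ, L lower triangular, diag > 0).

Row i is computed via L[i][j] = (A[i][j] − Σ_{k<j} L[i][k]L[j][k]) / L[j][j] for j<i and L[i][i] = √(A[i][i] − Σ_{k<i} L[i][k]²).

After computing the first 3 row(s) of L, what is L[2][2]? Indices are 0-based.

L[2][2] = 4

Step 1: L[0][0] = √(9) = 3.
  L[1][0] = (-9) / L[0][0] = -3.
Step 2: L[1][1] = √(16) = 4.
  L[2][0] = (3) / L[0][0] = 1.
  L[2][1] = (8) / L[1][1] = 2.
Step 3: L[2][2] = √(16) = 4.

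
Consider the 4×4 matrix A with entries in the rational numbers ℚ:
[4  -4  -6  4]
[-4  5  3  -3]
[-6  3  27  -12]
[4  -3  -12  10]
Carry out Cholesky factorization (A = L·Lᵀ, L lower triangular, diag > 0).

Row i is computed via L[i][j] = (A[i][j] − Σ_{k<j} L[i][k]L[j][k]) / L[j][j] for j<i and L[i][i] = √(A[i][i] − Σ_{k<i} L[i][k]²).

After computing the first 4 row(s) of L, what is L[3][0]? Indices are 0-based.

L[3][0] = 2

Step 1: L[0][0] = √(4) = 2.
  L[1][0] = (-4) / L[0][0] = -2.
Step 2: L[1][1] = √(1) = 1.
  L[2][0] = (-6) / L[0][0] = -3.
  L[2][1] = (-3) / L[1][1] = -3.
Step 3: L[2][2] = √(9) = 3.
  L[3][0] = (4) / L[0][0] = 2.
  L[3][1] = (1) / L[1][1] = 1.
  L[3][2] = (-3) / L[2][2] = -1.
Step 4: L[3][3] = √(4) = 2.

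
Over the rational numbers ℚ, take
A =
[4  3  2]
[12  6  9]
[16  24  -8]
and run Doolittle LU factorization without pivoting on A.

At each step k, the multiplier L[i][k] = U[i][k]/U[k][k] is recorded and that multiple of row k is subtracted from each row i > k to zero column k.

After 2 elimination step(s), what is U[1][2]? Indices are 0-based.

Step 1: pivot at (0,0) is 4.
  row1 ← row1 − (3)·row0  ⇒  L[1][0]=3, U row1=(0, -3, 3)
  row2 ← row2 − (4)·row0  ⇒  L[2][0]=4, U row2=(0, 12, -16)
Step 2: pivot at (1,1) is -3.
  row2 ← row2 − (-4)·row1  ⇒  L[2][1]=-4, U row2=(0, 0, -4)

U[1][2] = 3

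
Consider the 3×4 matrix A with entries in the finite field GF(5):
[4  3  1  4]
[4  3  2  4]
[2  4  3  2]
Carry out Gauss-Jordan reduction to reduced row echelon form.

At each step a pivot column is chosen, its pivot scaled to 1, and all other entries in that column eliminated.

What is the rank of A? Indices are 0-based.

rank = 2

pivot(0,0)=4: scale R0 → (1, 2, 4, 1)
  clear (1,0): R1 −= (4)R0 → (0, 0, 1, 0)
  clear (2,0): R2 −= (2)R0 → (0, 0, 0, 0)
col 1: no nonzero at/below row 1; advance.
pivot(1,2)=1: scale R1 → (0, 0, 1, 0)
  clear (0,2): R0 −= (4)R1 → (1, 2, 0, 1)
col 3: no nonzero at/below row 2; advance.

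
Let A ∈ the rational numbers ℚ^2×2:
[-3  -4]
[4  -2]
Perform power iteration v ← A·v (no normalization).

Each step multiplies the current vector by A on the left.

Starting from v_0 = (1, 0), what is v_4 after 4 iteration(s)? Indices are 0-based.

v_0 = (1, 0).
v_1 = A·v_0 = (-3, 4).
v_2 = A·v_1 = (-7, -20).
v_3 = A·v_2 = (101, 12).
v_4 = A·v_3 = (-351, 380).

v_4 = (-351, 380)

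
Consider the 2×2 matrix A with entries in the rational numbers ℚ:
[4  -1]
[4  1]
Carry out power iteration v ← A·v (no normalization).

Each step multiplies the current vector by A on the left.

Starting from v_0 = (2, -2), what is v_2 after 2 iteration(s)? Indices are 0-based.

v_0 = (2, -2).
v_1 = A·v_0 = (10, 6).
v_2 = A·v_1 = (34, 46).

v_2 = (34, 46)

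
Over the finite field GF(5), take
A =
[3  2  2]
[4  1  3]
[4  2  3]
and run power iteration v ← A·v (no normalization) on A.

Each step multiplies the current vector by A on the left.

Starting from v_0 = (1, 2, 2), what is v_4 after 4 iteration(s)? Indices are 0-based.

v_4 = (1, 0, 3)

v_0 = (1, 2, 2).
v_1 = A·v_0 = (1, 2, 4).
v_2 = A·v_1 = (0, 3, 0).
v_3 = A·v_2 = (1, 3, 1).
v_4 = A·v_3 = (1, 0, 3).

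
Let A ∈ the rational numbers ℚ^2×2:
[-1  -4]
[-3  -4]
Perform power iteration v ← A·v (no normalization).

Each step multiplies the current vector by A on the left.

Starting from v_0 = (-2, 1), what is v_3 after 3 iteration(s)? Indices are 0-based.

v_3 = (14, 26)

v_0 = (-2, 1).
v_1 = A·v_0 = (-2, 2).
v_2 = A·v_1 = (-6, -2).
v_3 = A·v_2 = (14, 26).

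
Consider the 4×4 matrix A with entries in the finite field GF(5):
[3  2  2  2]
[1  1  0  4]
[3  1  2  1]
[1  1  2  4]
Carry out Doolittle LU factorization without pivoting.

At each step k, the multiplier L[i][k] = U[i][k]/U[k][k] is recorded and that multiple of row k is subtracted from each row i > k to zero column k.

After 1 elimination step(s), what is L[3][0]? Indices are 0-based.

Step 1: pivot at (0,0) is 3.
  row1 ← row1 − (2)·row0  ⇒  L[1][0]=2, U row1=(0, 2, 1, 0)
  row2 ← row2 − (1)·row0  ⇒  L[2][0]=1, U row2=(0, 4, 0, 4)
  row3 ← row3 − (2)·row0  ⇒  L[3][0]=2, U row3=(0, 2, 3, 0)

L[3][0] = 2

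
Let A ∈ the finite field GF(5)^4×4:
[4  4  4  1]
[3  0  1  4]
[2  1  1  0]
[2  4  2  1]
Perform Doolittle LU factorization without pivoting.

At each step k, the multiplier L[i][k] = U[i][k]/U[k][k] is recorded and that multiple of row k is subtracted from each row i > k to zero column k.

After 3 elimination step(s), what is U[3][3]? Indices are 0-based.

U[3][3] = 4

Step 1: pivot at (0,0) is 4.
  row1 ← row1 − (2)·row0  ⇒  L[1][0]=2, U row1=(0, 2, 3, 2)
  row2 ← row2 − (3)·row0  ⇒  L[2][0]=3, U row2=(0, 4, 4, 2)
  row3 ← row3 − (3)·row0  ⇒  L[3][0]=3, U row3=(0, 2, 0, 3)
Step 2: pivot at (1,1) is 2.
  row2 ← row2 − (2)·row1  ⇒  L[2][1]=2, U row2=(0, 0, 3, 3)
  row3 ← row3 − (1)·row1  ⇒  L[3][1]=1, U row3=(0, 0, 2, 1)
Step 3: pivot at (2,2) is 3.
  row3 ← row3 − (4)·row2  ⇒  L[3][2]=4, U row3=(0, 0, 0, 4)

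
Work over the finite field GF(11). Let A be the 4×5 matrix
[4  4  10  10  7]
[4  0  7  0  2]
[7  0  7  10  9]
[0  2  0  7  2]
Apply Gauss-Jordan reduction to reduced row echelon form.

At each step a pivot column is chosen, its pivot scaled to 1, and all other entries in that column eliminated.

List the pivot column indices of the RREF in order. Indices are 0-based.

[1] R0 /= 4  ⇒  (1, 1, 8, 8, 10)
     R1 -= 4·R0  ⇒  (0, 7, 8, 1, 6)
     R2 -= 7·R0  ⇒  (0, 4, 6, 9, 5)
[2] R1 /= 7  ⇒  (0, 1, 9, 8, 4)
     R0 -= 1·R1  ⇒  (1, 0, 10, 0, 6)
     R2 -= 4·R1  ⇒  (0, 0, 3, 10, 0)
     R3 -= 2·R1  ⇒  (0, 0, 4, 2, 5)
[3] R2 /= 3  ⇒  (0, 0, 1, 7, 0)
     R0 -= 10·R2  ⇒  (1, 0, 0, 7, 6)
     R1 -= 9·R2  ⇒  (0, 1, 0, 0, 4)
     R3 -= 4·R2  ⇒  (0, 0, 0, 7, 5)
[4] R3 /= 7  ⇒  (0, 0, 0, 1, 7)
     R0 -= 7·R3  ⇒  (1, 0, 0, 0, 1)
     R2 -= 7·R3  ⇒  (0, 0, 1, 0, 6)

pivot columns: 0, 1, 2, 3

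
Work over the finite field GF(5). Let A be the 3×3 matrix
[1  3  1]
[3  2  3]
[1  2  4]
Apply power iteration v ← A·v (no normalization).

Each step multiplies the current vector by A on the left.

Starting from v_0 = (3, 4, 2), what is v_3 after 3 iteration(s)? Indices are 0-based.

v_3 = (1, 0, 4)

v_0 = (3, 4, 2).
v_1 = A·v_0 = (2, 3, 4).
v_2 = A·v_1 = (0, 4, 4).
v_3 = A·v_2 = (1, 0, 4).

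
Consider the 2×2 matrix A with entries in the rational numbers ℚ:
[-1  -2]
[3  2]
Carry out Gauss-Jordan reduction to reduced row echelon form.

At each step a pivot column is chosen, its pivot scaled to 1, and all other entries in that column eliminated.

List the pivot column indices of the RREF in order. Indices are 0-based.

pivot columns: 0, 1

step 1: normalize row 0 (÷-1) = (1, 2)
  row 1: subtract 3×row0 = (0, -4)
step 2: normalize row 1 (÷-4) = (0, 1)
  row 0: subtract 2×row1 = (1, 0)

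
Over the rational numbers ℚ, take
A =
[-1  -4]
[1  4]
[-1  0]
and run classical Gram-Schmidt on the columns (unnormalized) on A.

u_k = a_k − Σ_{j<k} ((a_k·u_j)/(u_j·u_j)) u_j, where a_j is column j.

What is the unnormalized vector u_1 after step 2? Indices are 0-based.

Step 1: u_0 = a_0 = (-1, 1, -1).
Step 2: u_1 = a_1 − (8/3)·u_0 = (-4/3, 4/3, 8/3).

u_1 = (-4/3, 4/3, 8/3)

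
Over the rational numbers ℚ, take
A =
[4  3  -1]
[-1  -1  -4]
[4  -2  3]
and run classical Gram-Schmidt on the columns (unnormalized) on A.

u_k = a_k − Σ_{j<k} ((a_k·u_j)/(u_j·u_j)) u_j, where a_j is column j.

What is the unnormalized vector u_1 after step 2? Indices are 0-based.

Step 1: u_0 = a_0 = (4, -1, 4).
Step 2: u_1 = a_1 − (5/33)·u_0 = (79/33, -28/33, -86/33).

u_1 = (79/33, -28/33, -86/33)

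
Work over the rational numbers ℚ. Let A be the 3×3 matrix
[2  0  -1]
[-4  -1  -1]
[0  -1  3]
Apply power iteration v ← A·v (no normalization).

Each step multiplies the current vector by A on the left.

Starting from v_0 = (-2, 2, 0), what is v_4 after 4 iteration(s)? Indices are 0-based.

v_0 = (-2, 2, 0).
v_1 = A·v_0 = (-4, 6, -2).
v_2 = A·v_1 = (-6, 12, -12).
v_3 = A·v_2 = (0, 24, -48).
v_4 = A·v_3 = (48, 24, -168).

v_4 = (48, 24, -168)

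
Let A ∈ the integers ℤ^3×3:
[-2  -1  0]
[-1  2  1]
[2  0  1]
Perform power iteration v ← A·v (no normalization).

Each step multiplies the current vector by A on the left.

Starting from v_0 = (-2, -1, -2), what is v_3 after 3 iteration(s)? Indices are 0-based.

v_0 = (-2, -1, -2).
v_1 = A·v_0 = (5, -2, -6).
v_2 = A·v_1 = (-8, -15, 4).
v_3 = A·v_2 = (31, -18, -12).

v_3 = (31, -18, -12)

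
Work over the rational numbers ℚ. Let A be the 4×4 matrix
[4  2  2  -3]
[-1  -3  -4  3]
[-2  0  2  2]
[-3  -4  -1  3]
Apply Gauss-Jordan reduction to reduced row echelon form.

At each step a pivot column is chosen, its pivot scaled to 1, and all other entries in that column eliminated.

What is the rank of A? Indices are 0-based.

rank = 4

[1] R0 /= 4  ⇒  (1, 1/2, 1/2, -3/4)
     R1 -= -1·R0  ⇒  (0, -5/2, -7/2, 9/4)
     R2 -= -2·R0  ⇒  (0, 1, 3, 1/2)
     R3 -= -3·R0  ⇒  (0, -5/2, 1/2, 3/4)
[2] R1 /= -5/2  ⇒  (0, 1, 7/5, -9/10)
     R0 -= 1/2·R1  ⇒  (1, 0, -1/5, -3/10)
     R2 -= 1·R1  ⇒  (0, 0, 8/5, 7/5)
     R3 -= -5/2·R1  ⇒  (0, 0, 4, -3/2)
[3] R2 /= 8/5  ⇒  (0, 0, 1, 7/8)
     R0 -= -1/5·R2  ⇒  (1, 0, 0, -1/8)
     R1 -= 7/5·R2  ⇒  (0, 1, 0, -17/8)
     R3 -= 4·R2  ⇒  (0, 0, 0, -5)
[4] R3 /= -5  ⇒  (0, 0, 0, 1)
     R0 -= -1/8·R3  ⇒  (1, 0, 0, 0)
     R1 -= -17/8·R3  ⇒  (0, 1, 0, 0)
     R2 -= 7/8·R3  ⇒  (0, 0, 1, 0)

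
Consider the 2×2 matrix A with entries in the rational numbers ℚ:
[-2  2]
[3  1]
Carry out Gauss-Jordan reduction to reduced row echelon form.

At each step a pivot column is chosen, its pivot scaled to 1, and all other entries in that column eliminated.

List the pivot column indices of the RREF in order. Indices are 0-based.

pivot(0,0)=-2: scale R0 → (1, -1)
  clear (1,0): R1 −= (3)R0 → (0, 4)
pivot(1,1)=4: scale R1 → (0, 1)
  clear (0,1): R0 −= (-1)R1 → (1, 0)

pivot columns: 0, 1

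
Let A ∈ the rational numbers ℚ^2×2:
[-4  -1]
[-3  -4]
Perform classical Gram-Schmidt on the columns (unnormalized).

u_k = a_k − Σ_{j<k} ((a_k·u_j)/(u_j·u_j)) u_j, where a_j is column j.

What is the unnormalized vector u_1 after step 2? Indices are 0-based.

Step 1: u_0 = a_0 = (-4, -3).
Step 2: u_1 = a_1 − (16/25)·u_0 = (39/25, -52/25).

u_1 = (39/25, -52/25)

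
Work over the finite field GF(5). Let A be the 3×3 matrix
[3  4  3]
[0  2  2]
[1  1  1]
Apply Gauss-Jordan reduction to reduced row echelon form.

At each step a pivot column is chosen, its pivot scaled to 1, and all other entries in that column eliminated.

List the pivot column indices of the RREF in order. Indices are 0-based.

pivot(0,0)=3: scale R0 → (1, 3, 1)
  clear (2,0): R2 −= (1)R0 → (0, 3, 0)
pivot(1,1)=2: scale R1 → (0, 1, 1)
  clear (0,1): R0 −= (3)R1 → (1, 0, 3)
  clear (2,1): R2 −= (3)R1 → (0, 0, 2)
pivot(2,2)=2: scale R2 → (0, 0, 1)
  clear (0,2): R0 −= (3)R2 → (1, 0, 0)
  clear (1,2): R1 −= (1)R2 → (0, 1, 0)

pivot columns: 0, 1, 2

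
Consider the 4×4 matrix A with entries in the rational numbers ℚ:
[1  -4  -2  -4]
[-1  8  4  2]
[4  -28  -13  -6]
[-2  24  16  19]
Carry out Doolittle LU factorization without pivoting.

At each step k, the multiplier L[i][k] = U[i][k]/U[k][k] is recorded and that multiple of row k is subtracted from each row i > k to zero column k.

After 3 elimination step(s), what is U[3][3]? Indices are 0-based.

Step 1: pivot at (0,0) is 1.
  row1 ← row1 − (-1)·row0  ⇒  L[1][0]=-1, U row1=(0, 4, 2, -2)
  row2 ← row2 − (4)·row0  ⇒  L[2][0]=4, U row2=(0, -12, -5, 10)
  row3 ← row3 − (-2)·row0  ⇒  L[3][0]=-2, U row3=(0, 16, 12, 11)
Step 2: pivot at (1,1) is 4.
  row2 ← row2 − (-3)·row1  ⇒  L[2][1]=-3, U row2=(0, 0, 1, 4)
  row3 ← row3 − (4)·row1  ⇒  L[3][1]=4, U row3=(0, 0, 4, 19)
Step 3: pivot at (2,2) is 1.
  row3 ← row3 − (4)·row2  ⇒  L[3][2]=4, U row3=(0, 0, 0, 3)

U[3][3] = 3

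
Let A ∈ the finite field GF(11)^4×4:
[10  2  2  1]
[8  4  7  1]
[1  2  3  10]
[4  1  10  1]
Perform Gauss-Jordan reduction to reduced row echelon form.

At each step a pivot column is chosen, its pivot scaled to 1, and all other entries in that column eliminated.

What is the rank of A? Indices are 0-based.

[1] R0 /= 10  ⇒  (1, 9, 9, 10)
     R1 -= 8·R0  ⇒  (0, 9, 1, 9)
     R2 -= 1·R0  ⇒  (0, 4, 5, 0)
     R3 -= 4·R0  ⇒  (0, 9, 7, 5)
[2] R1 /= 9  ⇒  (0, 1, 5, 1)
     R0 -= 9·R1  ⇒  (1, 0, 8, 1)
     R2 -= 4·R1  ⇒  (0, 0, 7, 7)
     R3 -= 9·R1  ⇒  (0, 0, 6, 7)
[3] R2 /= 7  ⇒  (0, 0, 1, 1)
     R0 -= 8·R2  ⇒  (1, 0, 0, 4)
     R1 -= 5·R2  ⇒  (0, 1, 0, 7)
     R3 -= 6·R2  ⇒  (0, 0, 0, 1)
[4] R3 /= 1  ⇒  (0, 0, 0, 1)
     R0 -= 4·R3  ⇒  (1, 0, 0, 0)
     R1 -= 7·R3  ⇒  (0, 1, 0, 0)
     R2 -= 1·R3  ⇒  (0, 0, 1, 0)

rank = 4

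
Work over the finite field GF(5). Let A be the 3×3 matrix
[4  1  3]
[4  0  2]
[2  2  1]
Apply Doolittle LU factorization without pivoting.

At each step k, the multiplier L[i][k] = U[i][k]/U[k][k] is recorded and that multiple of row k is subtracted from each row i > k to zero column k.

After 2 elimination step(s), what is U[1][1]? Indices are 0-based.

k=0: U[0][0]=4
  eliminate (1,0): mult=1, new row 1: (0, 4, 4); set L[1][0]=1
  eliminate (2,0): mult=3, new row 2: (0, 4, 2); set L[2][0]=3
k=1: U[1][1]=4
  eliminate (2,1): mult=1, new row 2: (0, 0, 3); set L[2][1]=1

U[1][1] = 4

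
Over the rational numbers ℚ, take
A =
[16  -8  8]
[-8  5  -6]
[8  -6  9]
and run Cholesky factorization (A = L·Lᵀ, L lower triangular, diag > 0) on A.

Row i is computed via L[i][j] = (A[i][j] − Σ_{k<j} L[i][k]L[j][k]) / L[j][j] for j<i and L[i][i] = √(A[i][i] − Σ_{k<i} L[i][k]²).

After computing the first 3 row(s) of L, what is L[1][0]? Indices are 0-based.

Step 1: L[0][0] = √(16) = 4.
  L[1][0] = (-8) / L[0][0] = -2.
Step 2: L[1][1] = √(1) = 1.
  L[2][0] = (8) / L[0][0] = 2.
  L[2][1] = (-2) / L[1][1] = -2.
Step 3: L[2][2] = √(1) = 1.

L[1][0] = -2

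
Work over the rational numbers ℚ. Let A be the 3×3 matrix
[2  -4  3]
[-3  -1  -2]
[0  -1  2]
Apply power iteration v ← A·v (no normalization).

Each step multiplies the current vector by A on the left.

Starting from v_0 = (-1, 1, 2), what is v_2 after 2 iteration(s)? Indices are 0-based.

v_0 = (-1, 1, 2).
v_1 = A·v_0 = (0, -2, 3).
v_2 = A·v_1 = (17, -4, 8).

v_2 = (17, -4, 8)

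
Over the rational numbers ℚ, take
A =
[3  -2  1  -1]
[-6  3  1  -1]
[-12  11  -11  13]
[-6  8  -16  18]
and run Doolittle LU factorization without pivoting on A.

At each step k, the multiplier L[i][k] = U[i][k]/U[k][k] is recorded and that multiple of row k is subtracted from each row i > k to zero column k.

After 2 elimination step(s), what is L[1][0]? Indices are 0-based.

L[1][0] = -2

[col 0] pivot 3
  R1 -= -2*R0 → (0, -1, 3, -3)  (L[1][0] := -2)
  R2 -= -4*R0 → (0, 3, -7, 9)  (L[2][0] := -4)
  R3 -= -2*R0 → (0, 4, -14, 16)  (L[3][0] := -2)
[col 1] pivot -1
  R2 -= -3*R1 → (0, 0, 2, 0)  (L[2][1] := -3)
  R3 -= -4*R1 → (0, 0, -2, 4)  (L[3][1] := -4)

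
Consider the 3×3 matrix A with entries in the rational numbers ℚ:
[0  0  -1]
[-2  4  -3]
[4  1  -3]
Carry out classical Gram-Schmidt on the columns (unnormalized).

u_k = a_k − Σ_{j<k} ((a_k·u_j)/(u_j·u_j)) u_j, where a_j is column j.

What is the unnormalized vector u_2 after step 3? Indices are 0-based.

u_2 = (-1, 0, 0)

Step 1: u_0 = a_0 = (0, -2, 4).
Step 2: u_1 = a_1 − (-1/5)·u_0 = (0, 18/5, 9/5).
Step 3: u_2 = a_2 − (-3/10)·u_0 − (-1)·u_1 = (-1, 0, 0).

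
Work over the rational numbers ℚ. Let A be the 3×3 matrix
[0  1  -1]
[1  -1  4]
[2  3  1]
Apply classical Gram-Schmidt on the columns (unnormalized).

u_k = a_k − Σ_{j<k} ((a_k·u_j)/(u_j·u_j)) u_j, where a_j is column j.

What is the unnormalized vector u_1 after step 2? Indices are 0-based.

Step 1: u_0 = a_0 = (0, 1, 2).
Step 2: u_1 = a_1 − (1)·u_0 = (1, -2, 1).

u_1 = (1, -2, 1)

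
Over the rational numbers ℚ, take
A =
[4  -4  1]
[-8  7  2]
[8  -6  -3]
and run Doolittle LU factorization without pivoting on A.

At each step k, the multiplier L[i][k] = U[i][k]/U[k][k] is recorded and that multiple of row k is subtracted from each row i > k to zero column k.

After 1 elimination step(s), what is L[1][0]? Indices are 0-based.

[col 0] pivot 4
  R1 -= -2*R0 → (0, -1, 4)  (L[1][0] := -2)
  R2 -= 2*R0 → (0, 2, -5)  (L[2][0] := 2)

L[1][0] = -2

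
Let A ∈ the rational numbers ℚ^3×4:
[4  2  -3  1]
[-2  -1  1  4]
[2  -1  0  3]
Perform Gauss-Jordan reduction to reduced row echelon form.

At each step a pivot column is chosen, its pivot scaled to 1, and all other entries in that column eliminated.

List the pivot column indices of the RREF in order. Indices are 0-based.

pivot columns: 0, 1, 2

[1] R0 /= 4  ⇒  (1, 1/2, -3/4, 1/4)
     R1 -= -2·R0  ⇒  (0, 0, -1/2, 9/2)
     R2 -= 2·R0  ⇒  (0, -2, 3/2, 5/2)
[2] R1 <-> R2
[2] R1 /= -2  ⇒  (0, 1, -3/4, -5/4)
     R0 -= 1/2·R1  ⇒  (1, 0, -3/8, 7/8)
[3] R2 /= -1/2  ⇒  (0, 0, 1, -9)
     R0 -= -3/8·R2  ⇒  (1, 0, 0, -5/2)
     R1 -= -3/4·R2  ⇒  (0, 1, 0, -8)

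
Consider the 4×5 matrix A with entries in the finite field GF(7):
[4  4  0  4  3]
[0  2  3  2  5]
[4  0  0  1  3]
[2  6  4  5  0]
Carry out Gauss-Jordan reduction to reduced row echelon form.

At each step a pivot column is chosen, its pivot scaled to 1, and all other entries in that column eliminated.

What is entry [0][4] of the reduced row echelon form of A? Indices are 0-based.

M[0][4] = 6

step 1: normalize row 0 (÷4) = (1, 1, 0, 1, 6)
  row 2: subtract 4×row0 = (0, 3, 0, 4, 0)
  row 3: subtract 2×row0 = (0, 4, 4, 3, 2)
step 2: normalize row 1 (÷2) = (0, 1, 5, 1, 6)
  row 0: subtract 1×row1 = (1, 0, 2, 0, 0)
  row 2: subtract 3×row1 = (0, 0, 6, 1, 3)
  row 3: subtract 4×row1 = (0, 0, 5, 6, 6)
step 3: normalize row 2 (÷6) = (0, 0, 1, 6, 4)
  row 0: subtract 2×row2 = (1, 0, 0, 2, 6)
  row 1: subtract 5×row2 = (0, 1, 0, 6, 0)
  row 3: subtract 5×row2 = (0, 0, 0, 4, 0)
step 4: normalize row 3 (÷4) = (0, 0, 0, 1, 0)
  row 0: subtract 2×row3 = (1, 0, 0, 0, 6)
  row 1: subtract 6×row3 = (0, 1, 0, 0, 0)
  row 2: subtract 6×row3 = (0, 0, 1, 0, 4)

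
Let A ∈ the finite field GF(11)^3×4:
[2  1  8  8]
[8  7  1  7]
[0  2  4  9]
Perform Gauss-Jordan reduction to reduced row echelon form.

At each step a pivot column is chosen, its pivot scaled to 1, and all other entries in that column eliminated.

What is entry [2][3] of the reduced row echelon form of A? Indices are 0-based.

M[2][3] = 0

step 1: normalize row 0 (÷2) = (1, 6, 4, 4)
  row 1: subtract 8×row0 = (0, 3, 2, 8)
step 2: normalize row 1 (÷3) = (0, 1, 8, 10)
  row 0: subtract 6×row1 = (1, 0, 0, 10)
  row 2: subtract 2×row1 = (0, 0, 10, 0)
step 3: normalize row 2 (÷10) = (0, 0, 1, 0)
  row 1: subtract 8×row2 = (0, 1, 0, 10)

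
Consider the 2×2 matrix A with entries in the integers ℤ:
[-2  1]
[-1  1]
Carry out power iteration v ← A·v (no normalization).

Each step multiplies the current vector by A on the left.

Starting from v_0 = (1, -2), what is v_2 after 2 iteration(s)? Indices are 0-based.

v_0 = (1, -2).
v_1 = A·v_0 = (-4, -3).
v_2 = A·v_1 = (5, 1).

v_2 = (5, 1)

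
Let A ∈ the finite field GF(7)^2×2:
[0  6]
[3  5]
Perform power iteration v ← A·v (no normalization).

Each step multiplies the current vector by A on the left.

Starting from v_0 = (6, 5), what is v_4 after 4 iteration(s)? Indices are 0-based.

v_4 = (4, 3)

v_0 = (6, 5).
v_1 = A·v_0 = (2, 1).
v_2 = A·v_1 = (6, 4).
v_3 = A·v_2 = (3, 3).
v_4 = A·v_3 = (4, 3).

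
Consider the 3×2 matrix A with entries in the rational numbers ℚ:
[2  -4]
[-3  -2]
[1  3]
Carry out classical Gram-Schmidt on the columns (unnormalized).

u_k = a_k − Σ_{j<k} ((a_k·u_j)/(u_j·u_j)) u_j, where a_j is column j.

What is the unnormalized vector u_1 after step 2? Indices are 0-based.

Step 1: u_0 = a_0 = (2, -3, 1).
Step 2: u_1 = a_1 − (1/14)·u_0 = (-29/7, -25/14, 41/14).

u_1 = (-29/7, -25/14, 41/14)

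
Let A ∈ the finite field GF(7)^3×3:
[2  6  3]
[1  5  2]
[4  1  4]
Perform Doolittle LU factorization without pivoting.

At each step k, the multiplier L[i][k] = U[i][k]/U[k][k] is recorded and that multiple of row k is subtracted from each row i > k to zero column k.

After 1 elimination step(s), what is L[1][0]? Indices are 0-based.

L[1][0] = 4

k=0: U[0][0]=2
  eliminate (1,0): mult=4, new row 1: (0, 2, 4); set L[1][0]=4
  eliminate (2,0): mult=2, new row 2: (0, 3, 5); set L[2][0]=2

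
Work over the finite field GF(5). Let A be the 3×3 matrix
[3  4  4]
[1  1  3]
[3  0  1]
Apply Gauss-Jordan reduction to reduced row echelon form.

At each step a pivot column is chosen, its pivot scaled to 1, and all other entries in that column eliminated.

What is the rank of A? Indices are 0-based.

rank = 3

step 1: normalize row 0 (÷3) = (1, 3, 3)
  row 1: subtract 1×row0 = (0, 3, 0)
  row 2: subtract 3×row0 = (0, 1, 2)
step 2: normalize row 1 (÷3) = (0, 1, 0)
  row 0: subtract 3×row1 = (1, 0, 3)
  row 2: subtract 1×row1 = (0, 0, 2)
step 3: normalize row 2 (÷2) = (0, 0, 1)
  row 0: subtract 3×row2 = (1, 0, 0)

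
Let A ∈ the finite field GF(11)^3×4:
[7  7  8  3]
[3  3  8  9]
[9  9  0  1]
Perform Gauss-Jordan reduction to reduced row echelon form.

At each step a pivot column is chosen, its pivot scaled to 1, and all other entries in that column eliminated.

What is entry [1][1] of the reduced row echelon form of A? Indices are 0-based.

M[1][1] = 0

step 1: normalize row 0 (÷7) = (1, 1, 9, 2)
  row 1: subtract 3×row0 = (0, 0, 3, 3)
  row 2: subtract 9×row0 = (0, 0, 7, 5)
skip col 1 (zero from row 1)
step 2: normalize row 1 (÷3) = (0, 0, 1, 1)
  row 0: subtract 9×row1 = (1, 1, 0, 4)
  row 2: subtract 7×row1 = (0, 0, 0, 9)
step 3: normalize row 2 (÷9) = (0, 0, 0, 1)
  row 0: subtract 4×row2 = (1, 1, 0, 0)
  row 1: subtract 1×row2 = (0, 0, 1, 0)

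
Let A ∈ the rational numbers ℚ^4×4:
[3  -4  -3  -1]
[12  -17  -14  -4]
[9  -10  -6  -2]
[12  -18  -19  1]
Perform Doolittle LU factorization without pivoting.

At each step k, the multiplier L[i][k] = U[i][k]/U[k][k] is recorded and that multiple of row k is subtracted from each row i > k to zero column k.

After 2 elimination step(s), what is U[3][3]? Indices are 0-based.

Step 1: pivot at (0,0) is 3.
  row1 ← row1 − (4)·row0  ⇒  L[1][0]=4, U row1=(0, -1, -2, 0)
  row2 ← row2 − (3)·row0  ⇒  L[2][0]=3, U row2=(0, 2, 3, 1)
  row3 ← row3 − (4)·row0  ⇒  L[3][0]=4, U row3=(0, -2, -7, 5)
Step 2: pivot at (1,1) is -1.
  row2 ← row2 − (-2)·row1  ⇒  L[2][1]=-2, U row2=(0, 0, -1, 1)
  row3 ← row3 − (2)·row1  ⇒  L[3][1]=2, U row3=(0, 0, -3, 5)

U[3][3] = 5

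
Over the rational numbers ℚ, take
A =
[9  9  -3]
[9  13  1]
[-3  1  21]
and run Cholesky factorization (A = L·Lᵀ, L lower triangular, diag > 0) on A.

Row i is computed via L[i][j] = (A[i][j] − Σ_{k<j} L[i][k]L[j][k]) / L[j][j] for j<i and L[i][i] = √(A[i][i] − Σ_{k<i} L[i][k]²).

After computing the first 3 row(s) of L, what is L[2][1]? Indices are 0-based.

Step 1: L[0][0] = √(9) = 3.
  L[1][0] = (9) / L[0][0] = 3.
Step 2: L[1][1] = √(4) = 2.
  L[2][0] = (-3) / L[0][0] = -1.
  L[2][1] = (4) / L[1][1] = 2.
Step 3: L[2][2] = √(16) = 4.

L[2][1] = 2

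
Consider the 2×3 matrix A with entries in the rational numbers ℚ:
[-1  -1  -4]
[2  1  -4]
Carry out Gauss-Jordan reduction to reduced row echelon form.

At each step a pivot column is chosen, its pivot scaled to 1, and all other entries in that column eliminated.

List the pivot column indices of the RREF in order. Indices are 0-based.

pivot(0,0)=-1: scale R0 → (1, 1, 4)
  clear (1,0): R1 −= (2)R0 → (0, -1, -12)
pivot(1,1)=-1: scale R1 → (0, 1, 12)
  clear (0,1): R0 −= (1)R1 → (1, 0, -8)

pivot columns: 0, 1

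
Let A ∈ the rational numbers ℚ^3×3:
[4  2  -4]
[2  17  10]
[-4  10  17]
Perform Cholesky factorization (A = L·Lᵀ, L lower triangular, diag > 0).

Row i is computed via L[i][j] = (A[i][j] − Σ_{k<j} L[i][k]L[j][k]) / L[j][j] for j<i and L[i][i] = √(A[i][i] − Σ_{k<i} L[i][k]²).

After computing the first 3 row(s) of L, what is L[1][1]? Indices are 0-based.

L[1][1] = 4

Step 1: L[0][0] = √(4) = 2.
  L[1][0] = (2) / L[0][0] = 1.
Step 2: L[1][1] = √(16) = 4.
  L[2][0] = (-4) / L[0][0] = -2.
  L[2][1] = (12) / L[1][1] = 3.
Step 3: L[2][2] = √(4) = 2.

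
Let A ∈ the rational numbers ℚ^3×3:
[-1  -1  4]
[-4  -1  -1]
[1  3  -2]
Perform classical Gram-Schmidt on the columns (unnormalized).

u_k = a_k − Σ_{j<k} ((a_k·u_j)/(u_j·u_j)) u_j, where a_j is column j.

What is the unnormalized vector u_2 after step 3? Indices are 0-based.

Step 1: u_0 = a_0 = (-1, -4, 1).
Step 2: u_1 = a_1 − (4/9)·u_0 = (-5/9, 7/9, 23/9).
Step 3: u_2 = a_2 − (-1/9)·u_0 − (-73/67)·u_1 = (220/67, -40/67, 60/67).

u_2 = (220/67, -40/67, 60/67)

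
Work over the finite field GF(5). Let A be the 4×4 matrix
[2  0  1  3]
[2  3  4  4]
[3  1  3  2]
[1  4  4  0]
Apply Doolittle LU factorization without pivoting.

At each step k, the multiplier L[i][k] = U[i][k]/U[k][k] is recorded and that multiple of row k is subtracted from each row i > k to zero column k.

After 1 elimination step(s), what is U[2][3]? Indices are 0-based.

U[2][3] = 0

k=0: U[0][0]=2
  eliminate (1,0): mult=1, new row 1: (0, 3, 3, 1); set L[1][0]=1
  eliminate (2,0): mult=4, new row 2: (0, 1, 4, 0); set L[2][0]=4
  eliminate (3,0): mult=3, new row 3: (0, 4, 1, 1); set L[3][0]=3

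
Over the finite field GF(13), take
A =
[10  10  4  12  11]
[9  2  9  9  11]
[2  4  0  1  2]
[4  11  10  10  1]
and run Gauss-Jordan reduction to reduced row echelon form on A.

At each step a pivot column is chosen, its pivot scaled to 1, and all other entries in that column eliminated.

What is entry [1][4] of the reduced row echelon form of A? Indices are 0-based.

pivot(0,0)=10: scale R0 → (1, 1, 3, 9, 5)
  clear (1,0): R1 −= (9)R0 → (0, 6, 8, 6, 5)
  clear (2,0): R2 −= (2)R0 → (0, 2, 7, 9, 5)
  clear (3,0): R3 −= (4)R0 → (0, 7, 11, 0, 7)
pivot(1,1)=6: scale R1 → (0, 1, 10, 1, 3)
  clear (0,1): R0 −= (1)R1 → (1, 0, 6, 8, 2)
  clear (2,1): R2 −= (2)R1 → (0, 0, 0, 7, 12)
  clear (3,1): R3 −= (7)R1 → (0, 0, 6, 6, 12)
pivot(2,2): swap R2↔R3
pivot(2,2)=6: scale R2 → (0, 0, 1, 1, 2)
  clear (0,2): R0 −= (6)R2 → (1, 0, 0, 2, 3)
  clear (1,2): R1 −= (10)R2 → (0, 1, 0, 4, 9)
pivot(3,3)=7: scale R3 → (0, 0, 0, 1, 11)
  clear (0,3): R0 −= (2)R3 → (1, 0, 0, 0, 7)
  clear (1,3): R1 −= (4)R3 → (0, 1, 0, 0, 4)
  clear (2,3): R2 −= (1)R3 → (0, 0, 1, 0, 4)

M[1][4] = 4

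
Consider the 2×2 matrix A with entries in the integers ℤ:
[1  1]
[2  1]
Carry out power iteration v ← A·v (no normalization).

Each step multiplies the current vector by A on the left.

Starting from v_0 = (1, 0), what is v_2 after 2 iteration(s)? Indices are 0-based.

v_0 = (1, 0).
v_1 = A·v_0 = (1, 2).
v_2 = A·v_1 = (3, 4).

v_2 = (3, 4)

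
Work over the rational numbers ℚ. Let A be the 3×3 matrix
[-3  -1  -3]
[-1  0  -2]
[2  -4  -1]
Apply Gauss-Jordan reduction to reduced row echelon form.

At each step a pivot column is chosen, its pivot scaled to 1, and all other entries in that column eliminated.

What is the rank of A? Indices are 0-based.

pivot(0,0)=-3: scale R0 → (1, 1/3, 1)
  clear (1,0): R1 −= (-1)R0 → (0, 1/3, -1)
  clear (2,0): R2 −= (2)R0 → (0, -14/3, -3)
pivot(1,1)=1/3: scale R1 → (0, 1, -3)
  clear (0,1): R0 −= (1/3)R1 → (1, 0, 2)
  clear (2,1): R2 −= (-14/3)R1 → (0, 0, -17)
pivot(2,2)=-17: scale R2 → (0, 0, 1)
  clear (0,2): R0 −= (2)R2 → (1, 0, 0)
  clear (1,2): R1 −= (-3)R2 → (0, 1, 0)

rank = 3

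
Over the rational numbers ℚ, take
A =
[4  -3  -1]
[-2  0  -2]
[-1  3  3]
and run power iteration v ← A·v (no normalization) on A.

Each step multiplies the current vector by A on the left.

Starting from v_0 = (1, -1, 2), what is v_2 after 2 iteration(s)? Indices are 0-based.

v_2 = (36, -14, -17)

v_0 = (1, -1, 2).
v_1 = A·v_0 = (5, -6, 2).
v_2 = A·v_1 = (36, -14, -17).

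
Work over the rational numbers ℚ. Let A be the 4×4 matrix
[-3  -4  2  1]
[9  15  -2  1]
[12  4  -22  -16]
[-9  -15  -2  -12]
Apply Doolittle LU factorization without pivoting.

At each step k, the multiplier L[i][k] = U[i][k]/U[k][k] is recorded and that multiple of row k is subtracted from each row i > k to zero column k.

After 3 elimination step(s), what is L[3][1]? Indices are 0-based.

L[3][1] = -1

Step 1: pivot at (0,0) is -3.
  row1 ← row1 − (-3)·row0  ⇒  L[1][0]=-3, U row1=(0, 3, 4, 4)
  row2 ← row2 − (-4)·row0  ⇒  L[2][0]=-4, U row2=(0, -12, -14, -12)
  row3 ← row3 − (3)·row0  ⇒  L[3][0]=3, U row3=(0, -3, -8, -15)
Step 2: pivot at (1,1) is 3.
  row2 ← row2 − (-4)·row1  ⇒  L[2][1]=-4, U row2=(0, 0, 2, 4)
  row3 ← row3 − (-1)·row1  ⇒  L[3][1]=-1, U row3=(0, 0, -4, -11)
Step 3: pivot at (2,2) is 2.
  row3 ← row3 − (-2)·row2  ⇒  L[3][2]=-2, U row3=(0, 0, 0, -3)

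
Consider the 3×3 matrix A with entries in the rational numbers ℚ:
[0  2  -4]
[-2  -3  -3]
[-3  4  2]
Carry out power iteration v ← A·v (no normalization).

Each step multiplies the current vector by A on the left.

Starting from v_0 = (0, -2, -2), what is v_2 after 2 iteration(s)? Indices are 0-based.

v_0 = (0, -2, -2).
v_1 = A·v_0 = (4, 12, -12).
v_2 = A·v_1 = (72, -8, 12).

v_2 = (72, -8, 12)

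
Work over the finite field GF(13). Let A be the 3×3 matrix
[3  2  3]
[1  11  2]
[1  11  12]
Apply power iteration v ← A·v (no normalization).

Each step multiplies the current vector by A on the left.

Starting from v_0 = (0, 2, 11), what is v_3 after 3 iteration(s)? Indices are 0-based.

v_3 = (10, 10, 1)

v_0 = (0, 2, 11).
v_1 = A·v_0 = (11, 5, 11).
v_2 = A·v_1 = (11, 10, 3).
v_3 = A·v_2 = (10, 10, 1).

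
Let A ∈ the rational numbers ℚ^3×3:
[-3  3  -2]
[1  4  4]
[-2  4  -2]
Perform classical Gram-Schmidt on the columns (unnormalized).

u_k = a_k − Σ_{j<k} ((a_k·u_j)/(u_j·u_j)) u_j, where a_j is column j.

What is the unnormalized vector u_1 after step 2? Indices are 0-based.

u_1 = (3/14, 69/14, 15/7)

Step 1: u_0 = a_0 = (-3, 1, -2).
Step 2: u_1 = a_1 − (-13/14)·u_0 = (3/14, 69/14, 15/7).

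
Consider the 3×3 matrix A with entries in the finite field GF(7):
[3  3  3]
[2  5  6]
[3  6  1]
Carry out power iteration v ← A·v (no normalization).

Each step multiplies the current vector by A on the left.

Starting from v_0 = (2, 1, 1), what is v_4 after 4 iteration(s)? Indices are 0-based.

v_0 = (2, 1, 1).
v_1 = A·v_0 = (5, 1, 6).
v_2 = A·v_1 = (1, 2, 6).
v_3 = A·v_2 = (6, 6, 0).
v_4 = A·v_3 = (1, 0, 5).

v_4 = (1, 0, 5)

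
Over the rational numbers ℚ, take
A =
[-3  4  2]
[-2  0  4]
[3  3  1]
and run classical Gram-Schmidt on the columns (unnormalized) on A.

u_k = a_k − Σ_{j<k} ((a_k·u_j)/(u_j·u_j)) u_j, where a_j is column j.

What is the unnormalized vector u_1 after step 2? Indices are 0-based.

Step 1: u_0 = a_0 = (-3, -2, 3).
Step 2: u_1 = a_1 − (-3/22)·u_0 = (79/22, -3/11, 75/22).

u_1 = (79/22, -3/11, 75/22)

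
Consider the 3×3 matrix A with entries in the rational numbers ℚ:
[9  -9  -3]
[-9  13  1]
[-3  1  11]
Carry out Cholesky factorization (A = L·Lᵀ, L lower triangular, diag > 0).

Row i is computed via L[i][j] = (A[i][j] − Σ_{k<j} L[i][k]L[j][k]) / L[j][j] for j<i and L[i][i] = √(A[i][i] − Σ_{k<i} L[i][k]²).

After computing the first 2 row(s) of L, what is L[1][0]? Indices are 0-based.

Step 1: L[0][0] = √(9) = 3.
  L[1][0] = (-9) / L[0][0] = -3.
Step 2: L[1][1] = √(4) = 2.

L[1][0] = -3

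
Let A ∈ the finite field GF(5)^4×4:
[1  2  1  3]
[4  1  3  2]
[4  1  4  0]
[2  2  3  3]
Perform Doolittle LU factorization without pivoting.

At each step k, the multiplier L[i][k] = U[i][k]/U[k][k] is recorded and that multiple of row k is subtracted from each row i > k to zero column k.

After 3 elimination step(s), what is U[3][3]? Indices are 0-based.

U[3][3] = 1

[col 0] pivot 1
  R1 -= 4*R0 → (0, 3, 4, 0)  (L[1][0] := 4)
  R2 -= 4*R0 → (0, 3, 0, 3)  (L[2][0] := 4)
  R3 -= 2*R0 → (0, 3, 1, 2)  (L[3][0] := 2)
[col 1] pivot 3
  R2 -= 1*R1 → (0, 0, 1, 3)  (L[2][1] := 1)
  R3 -= 1*R1 → (0, 0, 2, 2)  (L[3][1] := 1)
[col 2] pivot 1
  R3 -= 2*R2 → (0, 0, 0, 1)  (L[3][2] := 2)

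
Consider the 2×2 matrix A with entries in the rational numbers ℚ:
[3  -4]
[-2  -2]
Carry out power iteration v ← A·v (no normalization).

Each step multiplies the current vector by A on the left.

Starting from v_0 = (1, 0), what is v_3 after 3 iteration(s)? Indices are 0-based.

v_3 = (59, -30)

v_0 = (1, 0).
v_1 = A·v_0 = (3, -2).
v_2 = A·v_1 = (17, -2).
v_3 = A·v_2 = (59, -30).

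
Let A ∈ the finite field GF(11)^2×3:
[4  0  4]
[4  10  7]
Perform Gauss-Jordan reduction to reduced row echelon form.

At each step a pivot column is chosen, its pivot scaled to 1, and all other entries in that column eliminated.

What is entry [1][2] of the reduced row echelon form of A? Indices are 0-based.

M[1][2] = 8

step 1: normalize row 0 (÷4) = (1, 0, 1)
  row 1: subtract 4×row0 = (0, 10, 3)
step 2: normalize row 1 (÷10) = (0, 1, 8)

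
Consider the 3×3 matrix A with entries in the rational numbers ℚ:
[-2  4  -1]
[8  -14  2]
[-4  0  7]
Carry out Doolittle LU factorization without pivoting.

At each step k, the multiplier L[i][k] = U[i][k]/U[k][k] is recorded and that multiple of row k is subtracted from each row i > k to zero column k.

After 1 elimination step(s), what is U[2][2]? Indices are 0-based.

Step 1: pivot at (0,0) is -2.
  row1 ← row1 − (-4)·row0  ⇒  L[1][0]=-4, U row1=(0, 2, -2)
  row2 ← row2 − (2)·row0  ⇒  L[2][0]=2, U row2=(0, -8, 9)

U[2][2] = 9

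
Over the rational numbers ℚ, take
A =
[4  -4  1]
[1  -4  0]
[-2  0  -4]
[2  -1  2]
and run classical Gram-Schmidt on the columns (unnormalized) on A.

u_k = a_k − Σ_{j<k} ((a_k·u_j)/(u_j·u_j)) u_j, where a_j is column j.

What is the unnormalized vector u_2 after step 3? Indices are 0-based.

Step 1: u_0 = a_0 = (4, 1, -2, 2).
Step 2: u_1 = a_1 − (-22/25)·u_0 = (-12/25, -78/25, -44/25, 19/25).
Step 3: u_2 = a_2 − (16/25)·u_0 − (202/341)·u_1 = (-435/341, 412/341, -52/31, 92/341).

u_2 = (-435/341, 412/341, -52/31, 92/341)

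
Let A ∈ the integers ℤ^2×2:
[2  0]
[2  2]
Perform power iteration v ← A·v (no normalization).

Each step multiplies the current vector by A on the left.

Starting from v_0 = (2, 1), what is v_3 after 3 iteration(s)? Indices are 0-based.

v_0 = (2, 1).
v_1 = A·v_0 = (4, 6).
v_2 = A·v_1 = (8, 20).
v_3 = A·v_2 = (16, 56).

v_3 = (16, 56)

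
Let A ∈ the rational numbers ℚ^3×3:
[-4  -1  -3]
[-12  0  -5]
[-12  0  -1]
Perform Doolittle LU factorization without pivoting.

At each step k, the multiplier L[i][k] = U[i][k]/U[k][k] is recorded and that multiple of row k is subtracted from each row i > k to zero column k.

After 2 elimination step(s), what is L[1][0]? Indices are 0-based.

L[1][0] = 3

k=0: U[0][0]=-4
  eliminate (1,0): mult=3, new row 1: (0, 3, 4); set L[1][0]=3
  eliminate (2,0): mult=3, new row 2: (0, 3, 8); set L[2][0]=3
k=1: U[1][1]=3
  eliminate (2,1): mult=1, new row 2: (0, 0, 4); set L[2][1]=1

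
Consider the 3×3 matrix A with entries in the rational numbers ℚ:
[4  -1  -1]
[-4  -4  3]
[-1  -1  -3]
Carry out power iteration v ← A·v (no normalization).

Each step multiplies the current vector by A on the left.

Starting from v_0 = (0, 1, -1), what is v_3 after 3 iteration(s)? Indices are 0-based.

v_0 = (0, 1, -1).
v_1 = A·v_0 = (0, -7, 2).
v_2 = A·v_1 = (5, 34, 1).
v_3 = A·v_2 = (-15, -153, -42).

v_3 = (-15, -153, -42)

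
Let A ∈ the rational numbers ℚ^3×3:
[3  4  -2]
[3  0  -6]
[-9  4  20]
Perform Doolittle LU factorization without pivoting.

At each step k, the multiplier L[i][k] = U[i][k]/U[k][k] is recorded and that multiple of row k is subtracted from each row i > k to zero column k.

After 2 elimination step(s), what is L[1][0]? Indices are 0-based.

Step 1: pivot at (0,0) is 3.
  row1 ← row1 − (1)·row0  ⇒  L[1][0]=1, U row1=(0, -4, -4)
  row2 ← row2 − (-3)·row0  ⇒  L[2][0]=-3, U row2=(0, 16, 14)
Step 2: pivot at (1,1) is -4.
  row2 ← row2 − (-4)·row1  ⇒  L[2][1]=-4, U row2=(0, 0, -2)

L[1][0] = 1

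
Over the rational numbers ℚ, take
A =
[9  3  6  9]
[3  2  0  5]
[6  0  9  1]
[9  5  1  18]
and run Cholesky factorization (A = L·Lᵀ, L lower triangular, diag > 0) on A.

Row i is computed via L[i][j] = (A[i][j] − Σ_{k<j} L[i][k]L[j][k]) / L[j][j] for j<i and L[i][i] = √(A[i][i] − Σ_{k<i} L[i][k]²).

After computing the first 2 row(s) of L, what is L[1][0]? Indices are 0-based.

L[1][0] = 1

Step 1: L[0][0] = √(9) = 3.
  L[1][0] = (3) / L[0][0] = 1.
Step 2: L[1][1] = √(1) = 1.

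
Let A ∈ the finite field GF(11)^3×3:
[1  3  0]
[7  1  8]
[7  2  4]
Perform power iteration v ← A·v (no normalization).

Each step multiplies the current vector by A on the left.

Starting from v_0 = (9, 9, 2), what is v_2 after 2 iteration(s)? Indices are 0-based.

v_2 = (3, 7, 3)

v_0 = (9, 9, 2).
v_1 = A·v_0 = (3, 0, 1).
v_2 = A·v_1 = (3, 7, 3).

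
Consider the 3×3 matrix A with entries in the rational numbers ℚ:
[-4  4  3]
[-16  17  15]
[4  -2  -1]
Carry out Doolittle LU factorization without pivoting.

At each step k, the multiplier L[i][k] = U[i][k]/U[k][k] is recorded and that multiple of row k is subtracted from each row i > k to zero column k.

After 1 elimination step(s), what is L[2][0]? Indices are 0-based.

[col 0] pivot -4
  R1 -= 4*R0 → (0, 1, 3)  (L[1][0] := 4)
  R2 -= -1*R0 → (0, 2, 2)  (L[2][0] := -1)

L[2][0] = -1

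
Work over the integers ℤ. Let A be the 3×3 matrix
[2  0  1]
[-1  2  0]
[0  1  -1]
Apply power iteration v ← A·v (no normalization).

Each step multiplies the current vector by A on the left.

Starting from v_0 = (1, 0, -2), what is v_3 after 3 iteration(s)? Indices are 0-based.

v_3 = (1, -6, 1)

v_0 = (1, 0, -2).
v_1 = A·v_0 = (0, -1, 2).
v_2 = A·v_1 = (2, -2, -3).
v_3 = A·v_2 = (1, -6, 1).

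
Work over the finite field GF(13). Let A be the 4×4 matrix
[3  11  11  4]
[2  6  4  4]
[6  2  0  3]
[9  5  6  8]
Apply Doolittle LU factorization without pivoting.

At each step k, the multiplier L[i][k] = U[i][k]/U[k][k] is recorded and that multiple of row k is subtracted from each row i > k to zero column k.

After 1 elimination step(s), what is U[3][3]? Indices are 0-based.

[col 0] pivot 3
  R1 -= 5*R0 → (0, 3, 1, 10)  (L[1][0] := 5)
  R2 -= 2*R0 → (0, 6, 4, 8)  (L[2][0] := 2)
  R3 -= 3*R0 → (0, 11, 12, 9)  (L[3][0] := 3)

U[3][3] = 9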